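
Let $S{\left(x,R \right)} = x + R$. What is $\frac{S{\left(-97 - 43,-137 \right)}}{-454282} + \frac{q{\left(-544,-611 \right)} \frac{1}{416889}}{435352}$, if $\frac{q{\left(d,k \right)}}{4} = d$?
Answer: $\frac{6284087485303}{10306151495376462} \approx 0.00060974$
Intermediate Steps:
$q{\left(d,k \right)} = 4 d$
$S{\left(x,R \right)} = R + x$
$\frac{S{\left(-97 - 43,-137 \right)}}{-454282} + \frac{q{\left(-544,-611 \right)} \frac{1}{416889}}{435352} = \frac{-137 - 140}{-454282} + \frac{4 \left(-544\right) \frac{1}{416889}}{435352} = \left(-137 - 140\right) \left(- \frac{1}{454282}\right) + \left(-2176\right) \frac{1}{416889} \cdot \frac{1}{435352} = \left(-277\right) \left(- \frac{1}{454282}\right) - \frac{272}{22686682491} = \frac{277}{454282} - \frac{272}{22686682491} = \frac{6284087485303}{10306151495376462}$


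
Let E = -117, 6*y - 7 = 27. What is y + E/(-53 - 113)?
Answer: 3173/498 ≈ 6.3715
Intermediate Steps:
y = 17/3 (y = 7/6 + (1/6)*27 = 7/6 + 9/2 = 17/3 ≈ 5.6667)
y + E/(-53 - 113) = 17/3 - 117/(-53 - 113) = 17/3 - 117/(-166) = 17/3 - 1/166*(-117) = 17/3 + 117/166 = 3173/498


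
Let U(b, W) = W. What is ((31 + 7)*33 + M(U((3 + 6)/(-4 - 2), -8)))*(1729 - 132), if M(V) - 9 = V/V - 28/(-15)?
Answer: 30323836/15 ≈ 2.0216e+6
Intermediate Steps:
M(V) = 178/15 (M(V) = 9 + (V/V - 28/(-15)) = 9 + (1 - 28*(-1/15)) = 9 + (1 + 28/15) = 9 + 43/15 = 178/15)
((31 + 7)*33 + M(U((3 + 6)/(-4 - 2), -8)))*(1729 - 132) = ((31 + 7)*33 + 178/15)*(1729 - 132) = (38*33 + 178/15)*1597 = (1254 + 178/15)*1597 = (18988/15)*1597 = 30323836/15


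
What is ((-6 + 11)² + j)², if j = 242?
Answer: 71289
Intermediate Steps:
((-6 + 11)² + j)² = ((-6 + 11)² + 242)² = (5² + 242)² = (25 + 242)² = 267² = 71289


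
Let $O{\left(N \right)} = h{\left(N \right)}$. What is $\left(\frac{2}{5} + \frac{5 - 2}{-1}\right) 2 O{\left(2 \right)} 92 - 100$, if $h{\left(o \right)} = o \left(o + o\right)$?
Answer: $- \frac{19636}{5} \approx -3927.2$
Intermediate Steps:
$h{\left(o \right)} = 2 o^{2}$ ($h{\left(o \right)} = o 2 o = 2 o^{2}$)
$O{\left(N \right)} = 2 N^{2}$
$\left(\frac{2}{5} + \frac{5 - 2}{-1}\right) 2 O{\left(2 \right)} 92 - 100 = \left(\frac{2}{5} + \frac{5 - 2}{-1}\right) 2 \cdot 2 \cdot 2^{2} \cdot 92 - 100 = \left(2 \cdot \frac{1}{5} + 3 \left(-1\right)\right) 2 \cdot 2 \cdot 4 \cdot 92 - 100 = \left(\frac{2}{5} - 3\right) 2 \cdot 8 \cdot 92 - 100 = \left(- \frac{13}{5}\right) 2 \cdot 8 \cdot 92 - 100 = \left(- \frac{26}{5}\right) 8 \cdot 92 - 100 = \left(- \frac{208}{5}\right) 92 - 100 = - \frac{19136}{5} - 100 = - \frac{19636}{5}$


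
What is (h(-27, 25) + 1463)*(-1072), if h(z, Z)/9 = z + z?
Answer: -1047344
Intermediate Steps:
h(z, Z) = 18*z (h(z, Z) = 9*(z + z) = 9*(2*z) = 18*z)
(h(-27, 25) + 1463)*(-1072) = (18*(-27) + 1463)*(-1072) = (-486 + 1463)*(-1072) = 977*(-1072) = -1047344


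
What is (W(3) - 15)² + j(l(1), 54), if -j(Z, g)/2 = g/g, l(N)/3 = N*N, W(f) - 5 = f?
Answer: 47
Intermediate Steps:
W(f) = 5 + f
l(N) = 3*N² (l(N) = 3*(N*N) = 3*N²)
j(Z, g) = -2 (j(Z, g) = -2*g/g = -2*1 = -2)
(W(3) - 15)² + j(l(1), 54) = ((5 + 3) - 15)² - 2 = (8 - 15)² - 2 = (-7)² - 2 = 49 - 2 = 47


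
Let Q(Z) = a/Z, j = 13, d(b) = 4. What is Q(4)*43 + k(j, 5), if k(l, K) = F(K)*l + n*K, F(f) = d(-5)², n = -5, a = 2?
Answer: 409/2 ≈ 204.50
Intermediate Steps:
F(f) = 16 (F(f) = 4² = 16)
k(l, K) = -5*K + 16*l (k(l, K) = 16*l - 5*K = -5*K + 16*l)
Q(Z) = 2/Z
Q(4)*43 + k(j, 5) = (2/4)*43 + (-5*5 + 16*13) = (2*(¼))*43 + (-25 + 208) = (½)*43 + 183 = 43/2 + 183 = 409/2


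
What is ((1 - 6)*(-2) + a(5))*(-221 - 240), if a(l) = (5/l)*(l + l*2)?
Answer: -11525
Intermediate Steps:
a(l) = 15 (a(l) = (5/l)*(l + 2*l) = (5/l)*(3*l) = 15)
((1 - 6)*(-2) + a(5))*(-221 - 240) = ((1 - 6)*(-2) + 15)*(-221 - 240) = (-5*(-2) + 15)*(-461) = (10 + 15)*(-461) = 25*(-461) = -11525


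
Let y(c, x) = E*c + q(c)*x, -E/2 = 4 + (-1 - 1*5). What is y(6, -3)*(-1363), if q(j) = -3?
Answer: -44979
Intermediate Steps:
E = 4 (E = -2*(4 + (-1 - 1*5)) = -2*(4 + (-1 - 5)) = -2*(4 - 6) = -2*(-2) = 4)
y(c, x) = -3*x + 4*c (y(c, x) = 4*c - 3*x = -3*x + 4*c)
y(6, -3)*(-1363) = (-3*(-3) + 4*6)*(-1363) = (9 + 24)*(-1363) = 33*(-1363) = -44979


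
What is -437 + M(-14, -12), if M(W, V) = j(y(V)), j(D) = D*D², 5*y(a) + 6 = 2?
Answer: -54689/125 ≈ -437.51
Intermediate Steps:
y(a) = -⅘ (y(a) = -6/5 + (⅕)*2 = -6/5 + ⅖ = -⅘)
j(D) = D³
M(W, V) = -64/125 (M(W, V) = (-⅘)³ = -64/125)
-437 + M(-14, -12) = -437 - 64/125 = -54689/125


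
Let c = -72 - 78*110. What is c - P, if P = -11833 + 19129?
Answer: -15948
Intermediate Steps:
c = -8652 (c = -72 - 8580 = -8652)
P = 7296
c - P = -8652 - 1*7296 = -8652 - 7296 = -15948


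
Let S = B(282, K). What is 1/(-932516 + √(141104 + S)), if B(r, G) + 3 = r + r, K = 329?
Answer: -932516/869585948591 - √141665/869585948591 ≈ -1.0728e-6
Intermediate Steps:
B(r, G) = -3 + 2*r (B(r, G) = -3 + (r + r) = -3 + 2*r)
S = 561 (S = -3 + 2*282 = -3 + 564 = 561)
1/(-932516 + √(141104 + S)) = 1/(-932516 + √(141104 + 561)) = 1/(-932516 + √141665)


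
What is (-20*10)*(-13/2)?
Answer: 1300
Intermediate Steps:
(-20*10)*(-13/2) = -(-2600)/2 = -200*(-13/2) = 1300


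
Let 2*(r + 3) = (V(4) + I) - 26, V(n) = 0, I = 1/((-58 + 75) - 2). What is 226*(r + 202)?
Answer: 630653/15 ≈ 42044.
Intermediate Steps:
I = 1/15 (I = 1/(17 - 2) = 1/15 ≈ 0.066667)
r = -479/30 (r = -3 + ((0 + 1/15) - 26)/2 = -3 + (1/15 - 26)/2 = -3 + (½)*(-389/15) = -3 - 389/30 = -479/30 ≈ -15.967)
226*(r + 202) = 226*(-479/30 + 202) = 226*(5581/30) = 630653/15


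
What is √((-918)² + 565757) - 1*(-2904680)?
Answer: 2904680 + √1408481 ≈ 2.9059e+6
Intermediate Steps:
√((-918)² + 565757) - 1*(-2904680) = √(842724 + 565757) + 2904680 = √1408481 + 2904680 = 2904680 + √1408481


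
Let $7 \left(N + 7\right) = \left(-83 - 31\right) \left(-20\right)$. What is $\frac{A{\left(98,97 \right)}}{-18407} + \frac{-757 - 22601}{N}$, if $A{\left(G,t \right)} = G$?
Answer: $- \frac{3009873580}{41066017} \approx -73.294$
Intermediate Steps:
$N = \frac{2231}{7}$ ($N = -7 + \frac{\left(-83 - 31\right) \left(-20\right)}{7} = -7 + \frac{\left(-114\right) \left(-20\right)}{7} = -7 + \frac{1}{7} \cdot 2280 = -7 + \frac{2280}{7} = \frac{2231}{7} \approx 318.71$)
$\frac{A{\left(98,97 \right)}}{-18407} + \frac{-757 - 22601}{N} = \frac{98}{-18407} + \frac{-757 - 22601}{\frac{2231}{7}} = 98 \left(- \frac{1}{18407}\right) + \left(-757 - 22601\right) \frac{7}{2231} = - \frac{98}{18407} - \frac{163506}{2231} = - \frac{3009873580}{41066017}$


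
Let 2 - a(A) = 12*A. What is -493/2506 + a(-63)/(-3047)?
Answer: -3401719/7635782 ≈ -0.44550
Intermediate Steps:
a(A) = 2 - 12*A
-493/2506 + a(-63)/(-3047) = -493/2506 + (2 - 12*(-63))/(-3047) = -493*1/2506 + (2 + 756)*(-1/3047) = -493/2506 + 758*(-1/3047) = -493/2506 - 758/3047 = -3401719/7635782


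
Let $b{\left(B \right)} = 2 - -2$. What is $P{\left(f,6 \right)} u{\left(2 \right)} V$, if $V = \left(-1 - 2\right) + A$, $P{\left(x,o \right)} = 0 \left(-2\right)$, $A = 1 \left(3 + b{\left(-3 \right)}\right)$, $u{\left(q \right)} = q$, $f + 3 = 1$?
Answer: $0$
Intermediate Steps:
$f = -2$ ($f = -3 + 1 = -2$)
$b{\left(B \right)} = 4$ ($b{\left(B \right)} = 2 + 2 = 4$)
$A = 7$ ($A = 1 \left(3 + 4\right) = 1 \cdot 7 = 7$)
$P{\left(x,o \right)} = 0$
$V = 4$ ($V = \left(-1 - 2\right) + 7 = -3 + 7 = 4$)
$P{\left(f,6 \right)} u{\left(2 \right)} V = 0 \cdot 2 \cdot 4 = 0 \cdot 4 = 0$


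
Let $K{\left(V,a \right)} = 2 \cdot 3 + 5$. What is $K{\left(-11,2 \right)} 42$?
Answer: $462$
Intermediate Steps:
$K{\left(V,a \right)} = 11$ ($K{\left(V,a \right)} = 6 + 5 = 11$)
$K{\left(-11,2 \right)} 42 = 11 \cdot 42 = 462$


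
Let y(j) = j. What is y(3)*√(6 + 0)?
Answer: 3*√6 ≈ 7.3485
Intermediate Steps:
y(3)*√(6 + 0) = 3*√(6 + 0) = 3*√6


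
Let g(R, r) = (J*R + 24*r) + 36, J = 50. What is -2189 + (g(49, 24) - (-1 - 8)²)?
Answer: 792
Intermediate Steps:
g(R, r) = 36 + 24*r + 50*R (g(R, r) = (50*R + 24*r) + 36 = (24*r + 50*R) + 36 = 36 + 24*r + 50*R)
-2189 + (g(49, 24) - (-1 - 8)²) = -2189 + ((36 + 24*24 + 50*49) - (-1 - 8)²) = -2189 + ((36 + 576 + 2450) - 1*(-9)²) = -2189 + (3062 - 1*81) = -2189 + (3062 - 81) = -2189 + 2981 = 792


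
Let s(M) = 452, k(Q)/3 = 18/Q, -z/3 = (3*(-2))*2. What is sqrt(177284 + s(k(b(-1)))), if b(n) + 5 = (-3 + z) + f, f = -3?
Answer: 2*sqrt(44434) ≈ 421.59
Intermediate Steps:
z = 36 (z = -3*3*(-2)*2 = -(-18)*2 = -3*(-12) = 36)
b(n) = 25 (b(n) = -5 + ((-3 + 36) - 3) = -5 + (33 - 3) = -5 + 30 = 25)
k(Q) = 54/Q (k(Q) = 3*(18/Q) = 54/Q)
sqrt(177284 + s(k(b(-1)))) = sqrt(177284 + 452) = sqrt(177736) = 2*sqrt(44434)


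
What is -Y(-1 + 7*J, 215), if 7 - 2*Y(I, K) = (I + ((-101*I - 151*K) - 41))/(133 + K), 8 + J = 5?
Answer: -5457/116 ≈ -47.043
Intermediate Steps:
J = -3 (J = -8 + 5 = -3)
Y(I, K) = 7/2 - (-41 - 151*K - 100*I)/(2*(133 + K)) (Y(I, K) = 7/2 - (I + ((-101*I - 151*K) - 41))/(2*(133 + K)) = 7/2 - (I + ((-151*K - 101*I) - 41))/(2*(133 + K)) = 7/2 - (I + (-41 - 151*K - 101*I))/(2*(133 + K)) = 7/2 - (-41 - 151*K - 100*I)/(2*(133 + K)))
-Y(-1 + 7*J, 215) = -(486 + 50*(-1 + 7*(-3)) + 79*215)/(133 + 215) = -(486 + 50*(-1 - 21) + 16985)/348 = -(486 + 50*(-22) + 16985)/348 = -(486 - 1100 + 16985)/348 = -16371/348 = -1*5457/116 = -5457/116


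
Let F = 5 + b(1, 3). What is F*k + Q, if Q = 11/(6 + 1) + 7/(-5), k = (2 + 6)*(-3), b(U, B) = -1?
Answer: -3354/35 ≈ -95.829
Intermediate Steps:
F = 4 (F = 5 - 1 = 4)
k = -24 (k = 8*(-3) = -24)
Q = 6/35 (Q = 11/7 + 7*(-1/5) = 11*(1/7) - 7/5 = 11/7 - 7/5 = 6/35 ≈ 0.17143)
F*k + Q = 4*(-24) + 6/35 = -96 + 6/35 = -3354/35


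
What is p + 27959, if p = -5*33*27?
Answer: 23504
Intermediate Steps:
p = -4455 (p = -165*27 = -4455)
p + 27959 = -4455 + 27959 = 23504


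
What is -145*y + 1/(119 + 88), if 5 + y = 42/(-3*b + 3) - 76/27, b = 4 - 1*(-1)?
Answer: 2037691/1242 ≈ 1640.7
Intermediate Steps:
b = 5 (b = 4 + 1 = 5)
y = -611/54 (y = -5 + (42/(-3*5 + 3) - 76/27) = -5 + (42/(-15 + 3) - 76*1/27) = -5 + (42/(-12) - 76/27) = -5 + (42*(-1/12) - 76/27) = -5 + (-7/2 - 76/27) = -5 - 341/54 = -611/54 ≈ -11.315)
-145*y + 1/(119 + 88) = -145*(-611/54) + 1/(119 + 88) = 88595/54 + 1/207 = 2037691/1242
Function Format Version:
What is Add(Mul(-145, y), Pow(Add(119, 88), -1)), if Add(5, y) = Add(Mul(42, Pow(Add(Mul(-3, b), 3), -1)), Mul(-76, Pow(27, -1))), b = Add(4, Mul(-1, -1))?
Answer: Rational(2037691, 1242) ≈ 1640.7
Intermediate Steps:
b = 5 (b = Add(4, 1) = 5)
y = Rational(-611, 54) (y = Add(-5, Add(Mul(42, Pow(Add(Mul(-3, 5), 3), -1)), Mul(-76, Pow(27, -1)))) = Add(-5, Add(Mul(42, Pow(Add(-15, 3), -1)), Mul(-76, Rational(1, 27)))) = Add(-5, Add(Mul(42, Pow(-12, -1)), Rational(-76, 27))) = Add(-5, Add(Mul(42, Rational(-1, 12)), Rational(-76, 27))) = Add(-5, Add(Rational(-7, 2), Rational(-76, 27))) = Add(-5, Rational(-341, 54)) = Rational(-611, 54) ≈ -11.315)
Add(Mul(-145, y), Pow(Add(119, 88), -1)) = Add(Mul(-145, Rational(-611, 54)), Pow(Add(119, 88), -1)) = Add(Rational(88595, 54), Pow(207, -1)) = Add(Rational(88595, 54), Rational(1, 207)) = Rational(2037691, 1242)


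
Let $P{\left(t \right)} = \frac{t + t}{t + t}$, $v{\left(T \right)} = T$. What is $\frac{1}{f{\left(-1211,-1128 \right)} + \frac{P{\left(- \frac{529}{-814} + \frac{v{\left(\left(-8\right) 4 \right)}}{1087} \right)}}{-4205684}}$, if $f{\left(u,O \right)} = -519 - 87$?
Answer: $- \frac{4205684}{2548644505} \approx -0.0016502$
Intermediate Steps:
$P{\left(t \right)} = 1$ ($P{\left(t \right)} = \frac{2 t}{2 t} = 2 t \frac{1}{2 t} = 1$)
$f{\left(u,O \right)} = -606$ ($f{\left(u,O \right)} = -519 - 87 = -606$)
$\frac{1}{f{\left(-1211,-1128 \right)} + \frac{P{\left(- \frac{529}{-814} + \frac{v{\left(\left(-8\right) 4 \right)}}{1087} \right)}}{-4205684}} = \frac{1}{-606 + 1 \frac{1}{-4205684}} = \frac{1}{-606 + 1 \left(- \frac{1}{4205684}\right)} = \frac{1}{-606 - \frac{1}{4205684}} = \frac{1}{- \frac{2548644505}{4205684}} = - \frac{4205684}{2548644505}$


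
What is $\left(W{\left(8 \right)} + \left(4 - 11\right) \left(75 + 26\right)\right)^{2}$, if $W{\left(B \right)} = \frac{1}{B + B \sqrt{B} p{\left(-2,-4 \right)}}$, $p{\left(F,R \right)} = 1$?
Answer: $\frac{1567605657}{3136} - \frac{39593 \sqrt{2}}{784} \approx 4.998 \cdot 10^{5}$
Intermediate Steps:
$W{\left(B \right)} = \frac{1}{B + B^{\frac{3}{2}}}$ ($W{\left(B \right)} = \frac{1}{B + B \sqrt{B} 1} = \frac{1}{B + B^{\frac{3}{2}} \cdot 1} = \frac{1}{B + B^{\frac{3}{2}}}$)
$\left(W{\left(8 \right)} + \left(4 - 11\right) \left(75 + 26\right)\right)^{2} = \left(\frac{1}{8 + 8^{\frac{3}{2}}} + \left(4 - 11\right) \left(75 + 26\right)\right)^{2} = \left(\frac{1}{8 + 16 \sqrt{2}} - 707\right)^{2} = \left(-707 + \frac{1}{8 + 16 \sqrt{2}}\right)^{2}$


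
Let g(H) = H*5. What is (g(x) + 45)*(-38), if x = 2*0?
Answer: -1710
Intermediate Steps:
x = 0
g(H) = 5*H
(g(x) + 45)*(-38) = (5*0 + 45)*(-38) = (0 + 45)*(-38) = 45*(-38) = -1710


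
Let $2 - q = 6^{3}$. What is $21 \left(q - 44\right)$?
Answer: $-5418$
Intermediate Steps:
$q = -214$ ($q = 2 - 6^{3} = 2 - 216 = -214$)
$21 \left(q - 44\right) = 21 \left(-214 - 44\right) = 21 \left(-258\right) = -5418$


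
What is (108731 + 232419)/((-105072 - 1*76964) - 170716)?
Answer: -170575/176376 ≈ -0.96711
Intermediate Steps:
(108731 + 232419)/((-105072 - 1*76964) - 170716) = 341150/((-105072 - 76964) - 170716) = 341150/(-182036 - 170716) = 341150/(-352752) = 341150*(-1/352752) = -170575/176376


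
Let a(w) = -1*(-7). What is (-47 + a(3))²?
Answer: 1600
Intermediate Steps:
a(w) = 7
(-47 + a(3))² = (-47 + 7)² = (-40)² = 1600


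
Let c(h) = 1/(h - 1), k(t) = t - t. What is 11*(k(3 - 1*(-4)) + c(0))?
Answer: -11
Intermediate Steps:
k(t) = 0
c(h) = 1/(-1 + h)
11*(k(3 - 1*(-4)) + c(0)) = 11*(0 + 1/(-1 + 0)) = 11*(0 + 1/(-1)) = 11*(0 - 1) = 11*(-1) = -11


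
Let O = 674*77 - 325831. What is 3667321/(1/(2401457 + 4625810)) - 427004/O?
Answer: 7059594139290750635/273933 ≈ 2.5771e+13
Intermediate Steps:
O = -273933 (O = 51898 - 325831 = -273933)
3667321/(1/(2401457 + 4625810)) - 427004/O = 3667321/(1/(2401457 + 4625810)) - 427004/(-273933) = 3667321/(1/7027267) - 427004*(-1/273933) = 3667321/(1/7027267) + 427004/273933 = 3667321*7027267 + 427004/273933 = 25771243841707 + 427004/273933 = 7059594139290750635/273933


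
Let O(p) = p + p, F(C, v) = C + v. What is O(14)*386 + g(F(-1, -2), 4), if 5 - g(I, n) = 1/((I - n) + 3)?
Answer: 43253/4 ≈ 10813.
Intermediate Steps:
O(p) = 2*p
g(I, n) = 5 - 1/(3 + I - n) (g(I, n) = 5 - 1/((I - n) + 3) = 5 - 1/(3 + I - n))
O(14)*386 + g(F(-1, -2), 4) = (2*14)*386 + (14 - 5*4 + 5*(-1 - 2))/(3 + (-1 - 2) - 1*4) = 28*386 + (14 - 20 + 5*(-3))/(3 - 3 - 4) = 10808 + (14 - 20 - 15)/(-4) = 10808 - ¼*(-21) = 10808 + 21/4 = 43253/4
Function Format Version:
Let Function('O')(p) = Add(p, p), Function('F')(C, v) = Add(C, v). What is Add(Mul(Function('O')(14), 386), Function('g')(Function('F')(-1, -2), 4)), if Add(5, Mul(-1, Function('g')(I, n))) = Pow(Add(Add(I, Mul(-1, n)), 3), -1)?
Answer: Rational(43253, 4) ≈ 10813.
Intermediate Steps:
Function('O')(p) = Mul(2, p)
Function('g')(I, n) = Add(5, Mul(-1, Pow(Add(3, I, Mul(-1, n)), -1))) (Function('g')(I, n) = Add(5, Mul(-1, Pow(Add(Add(I, Mul(-1, n)), 3), -1))) = Add(5, Mul(-1, Pow(Add(3, I, Mul(-1, n)), -1))))
Add(Mul(Function('O')(14), 386), Function('g')(Function('F')(-1, -2), 4)) = Add(Mul(Mul(2, 14), 386), Mul(Pow(Add(3, Add(-1, -2), Mul(-1, 4)), -1), Add(14, Mul(-5, 4), Mul(5, Add(-1, -2))))) = Add(Mul(28, 386), Mul(Pow(Add(3, -3, -4), -1), Add(14, -20, Mul(5, -3)))) = Add(10808, Mul(Pow(-4, -1), Add(14, -20, -15))) = Add(10808, Mul(Rational(-1, 4), -21)) = Add(10808, Rational(21, 4)) = Rational(43253, 4)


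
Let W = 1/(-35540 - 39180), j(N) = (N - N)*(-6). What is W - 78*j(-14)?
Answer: -1/74720 ≈ -1.3383e-5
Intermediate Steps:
j(N) = 0 (j(N) = 0*(-6) = 0)
W = -1/74720 (W = 1/(-74720) = -1/74720 ≈ -1.3383e-5)
W - 78*j(-14) = -1/74720 - 78*0 = -1/74720 + 0 = -1/74720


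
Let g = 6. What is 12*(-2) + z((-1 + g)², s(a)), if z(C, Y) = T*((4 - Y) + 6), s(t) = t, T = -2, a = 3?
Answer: -38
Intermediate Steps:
z(C, Y) = -20 + 2*Y (z(C, Y) = -2*((4 - Y) + 6) = -2*(10 - Y) = -20 + 2*Y)
12*(-2) + z((-1 + g)², s(a)) = 12*(-2) + (-20 + 2*3) = -24 + (-20 + 6) = -24 - 14 = -38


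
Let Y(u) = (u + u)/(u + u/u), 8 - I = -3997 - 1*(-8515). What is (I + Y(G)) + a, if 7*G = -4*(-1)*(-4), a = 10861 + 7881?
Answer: 128120/9 ≈ 14236.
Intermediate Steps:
a = 18742
G = -16/7 (G = (-4*(-1)*(-4))/7 = (4*(-4))/7 = (⅐)*(-16) = -16/7 ≈ -2.2857)
I = -4510 (I = 8 - (-3997 - 1*(-8515)) = 8 - (-3997 + 8515) = 8 - 1*4518 = 8 - 4518 = -4510)
Y(u) = 2*u/(1 + u) (Y(u) = (2*u)/(u + 1) = (2*u)/(1 + u) = 2*u/(1 + u))
(I + Y(G)) + a = (-4510 + 2*(-16/7)/(1 - 16/7)) + 18742 = (-4510 + 2*(-16/7)/(-9/7)) + 18742 = (-4510 + 2*(-16/7)*(-7/9)) + 18742 = (-4510 + 32/9) + 18742 = -40558/9 + 18742 = 128120/9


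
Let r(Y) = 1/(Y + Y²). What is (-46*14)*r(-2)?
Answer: -322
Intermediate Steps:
(-46*14)*r(-2) = (-46*14)*(1/((-2)*(1 - 2))) = -(-322)/(-1) = -(-322)*(-1) = -644*½ = -322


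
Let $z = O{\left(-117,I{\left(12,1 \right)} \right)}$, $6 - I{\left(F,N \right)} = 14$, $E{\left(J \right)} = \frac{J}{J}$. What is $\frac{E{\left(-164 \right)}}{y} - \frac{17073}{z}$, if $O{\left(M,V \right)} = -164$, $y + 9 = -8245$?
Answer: $\frac{70460189}{676828} \approx 104.1$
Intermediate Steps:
$E{\left(J \right)} = 1$
$I{\left(F,N \right)} = -8$ ($I{\left(F,N \right)} = 6 - 14 = -8$)
$y = -8254$ ($y = -9 - 8245 = -8254$)
$z = -164$
$\frac{E{\left(-164 \right)}}{y} - \frac{17073}{z} = 1 \frac{1}{-8254} - \frac{17073}{-164} = 1 \left(- \frac{1}{8254}\right) - - \frac{17073}{164} = - \frac{1}{8254} + \frac{17073}{164} = \frac{70460189}{676828}$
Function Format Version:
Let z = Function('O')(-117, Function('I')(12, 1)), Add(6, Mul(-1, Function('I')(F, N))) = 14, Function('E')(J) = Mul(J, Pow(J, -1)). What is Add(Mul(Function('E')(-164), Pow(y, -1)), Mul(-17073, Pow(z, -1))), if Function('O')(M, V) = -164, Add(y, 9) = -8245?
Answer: Rational(70460189, 676828) ≈ 104.10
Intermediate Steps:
Function('E')(J) = 1
Function('I')(F, N) = -8 (Function('I')(F, N) = Add(6, Mul(-1, 14)) = Add(6, -14) = -8)
y = -8254 (y = Add(-9, -8245) = -8254)
z = -164
Add(Mul(Function('E')(-164), Pow(y, -1)), Mul(-17073, Pow(z, -1))) = Add(Mul(1, Pow(-8254, -1)), Mul(-17073, Pow(-164, -1))) = Add(Mul(1, Rational(-1, 8254)), Mul(-17073, Rational(-1, 164))) = Add(Rational(-1, 8254), Rational(17073, 164)) = Rational(70460189, 676828)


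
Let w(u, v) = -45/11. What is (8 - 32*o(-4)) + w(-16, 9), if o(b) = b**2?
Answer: -5589/11 ≈ -508.09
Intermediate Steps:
w(u, v) = -45/11 (w(u, v) = -45*1/11 = -45/11)
(8 - 32*o(-4)) + w(-16, 9) = (8 - 32*(-4)**2) - 45/11 = (8 - 32*16) - 45/11 = (8 - 512) - 45/11 = -504 - 45/11 = -5589/11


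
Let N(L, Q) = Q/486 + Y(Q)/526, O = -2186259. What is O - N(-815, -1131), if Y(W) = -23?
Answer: -46573824970/21303 ≈ -2.1863e+6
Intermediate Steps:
N(L, Q) = -23/526 + Q/486 (N(L, Q) = Q/486 - 23/526 = -23/526 + Q/486)
O - N(-815, -1131) = -2186259 - (-23/526 + (1/486)*(-1131)) = -2186259 - (-23/526 - 377/162) = -2186259 - 1*(-50507/21303) = -2186259 + 50507/21303 = -46573824970/21303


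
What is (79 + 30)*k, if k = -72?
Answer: -7848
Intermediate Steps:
(79 + 30)*k = (79 + 30)*(-72) = 109*(-72) = -7848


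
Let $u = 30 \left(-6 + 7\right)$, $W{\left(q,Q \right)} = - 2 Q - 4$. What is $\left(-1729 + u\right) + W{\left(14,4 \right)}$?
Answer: $-1711$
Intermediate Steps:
$W{\left(q,Q \right)} = -4 - 2 Q$
$u = 30$ ($u = 30 \cdot 1 = 30$)
$\left(-1729 + u\right) + W{\left(14,4 \right)} = \left(-1729 + 30\right) - 12 = -1699 - 12 = -1711$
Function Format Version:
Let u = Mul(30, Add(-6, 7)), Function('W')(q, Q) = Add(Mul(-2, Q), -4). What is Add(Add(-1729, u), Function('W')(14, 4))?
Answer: -1711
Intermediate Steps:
Function('W')(q, Q) = Add(-4, Mul(-2, Q))
u = 30 (u = Mul(30, 1) = 30)
Add(Add(-1729, u), Function('W')(14, 4)) = Add(Add(-1729, 30), Add(-4, Mul(-2, 4))) = Add(-1699, Add(-4, -8)) = Add(-1699, -12) = -1711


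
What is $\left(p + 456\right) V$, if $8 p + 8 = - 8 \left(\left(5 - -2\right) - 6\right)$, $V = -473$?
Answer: $-214742$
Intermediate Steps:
$p = -2$ ($p = -1 + \frac{\left(-8\right) \left(\left(5 - -2\right) - 6\right)}{8} = -1 + \frac{\left(-8\right) \left(\left(5 + 2\right) - 6\right)}{8} = -1 + \frac{\left(-8\right) \left(7 - 6\right)}{8} = -1 + \frac{\left(-8\right) 1}{8} = -1 + \frac{1}{8} \left(-8\right) = -1 - 1 = -2$)
$\left(p + 456\right) V = \left(-2 + 456\right) \left(-473\right) = 454 \left(-473\right) = -214742$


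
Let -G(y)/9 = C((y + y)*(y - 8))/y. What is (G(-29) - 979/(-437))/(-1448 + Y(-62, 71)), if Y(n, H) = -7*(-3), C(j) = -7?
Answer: -860/18084371 ≈ -4.7555e-5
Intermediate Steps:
G(y) = 63/y (G(y) = -(-63)/y = 63/y)
Y(n, H) = 21
(G(-29) - 979/(-437))/(-1448 + Y(-62, 71)) = (63/(-29) - 979/(-437))/(-1448 + 21) = (63*(-1/29) - 979*(-1/437))/(-1427) = (-63/29 + 979/437)*(-1/1427) = (860/12673)*(-1/1427) = -860/18084371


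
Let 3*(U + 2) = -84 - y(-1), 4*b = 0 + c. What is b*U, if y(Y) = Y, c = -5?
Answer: 445/12 ≈ 37.083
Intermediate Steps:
b = -5/4 (b = (0 - 5)/4 = (¼)*(-5) = -5/4 ≈ -1.2500)
U = -89/3 (U = -2 + (-84 - 1*(-1))/3 = -2 + (-84 + 1)/3 = -2 + (⅓)*(-83) = -2 - 83/3 = -89/3 ≈ -29.667)
b*U = -5/4*(-89/3) = 445/12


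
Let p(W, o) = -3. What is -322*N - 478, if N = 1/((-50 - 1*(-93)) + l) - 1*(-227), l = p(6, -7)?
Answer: -1471601/20 ≈ -73580.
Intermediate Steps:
l = -3
N = 9081/40 (N = 1/((-50 - 1*(-93)) - 3) - 1*(-227) = 1/((-50 + 93) - 3) + 227 = 1/(43 - 3) + 227 = 1/40 + 227 = 9081/40 ≈ 227.02)
-322*N - 478 = -322*9081/40 - 478 = -1462041/20 - 478 = -1471601/20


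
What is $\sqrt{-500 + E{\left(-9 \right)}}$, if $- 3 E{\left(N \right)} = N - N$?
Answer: $10 i \sqrt{5} \approx 22.361 i$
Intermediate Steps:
$E{\left(N \right)} = 0$ ($E{\left(N \right)} = - \frac{N - N}{3} = \left(- \frac{1}{3}\right) 0 = 0$)
$\sqrt{-500 + E{\left(-9 \right)}} = \sqrt{-500 + 0} = \sqrt{-500} = 10 i \sqrt{5}$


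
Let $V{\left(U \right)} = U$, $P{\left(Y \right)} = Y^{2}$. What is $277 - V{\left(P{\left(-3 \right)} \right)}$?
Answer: $268$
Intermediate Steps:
$277 - V{\left(P{\left(-3 \right)} \right)} = 277 - \left(-3\right)^{2} = 277 - 9 = 268$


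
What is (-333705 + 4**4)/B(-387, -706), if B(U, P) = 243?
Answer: -333449/243 ≈ -1372.2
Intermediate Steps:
(-333705 + 4**4)/B(-387, -706) = (-333705 + 4**4)/243 = (-333705 + 256)*(1/243) = -333449*1/243 = -333449/243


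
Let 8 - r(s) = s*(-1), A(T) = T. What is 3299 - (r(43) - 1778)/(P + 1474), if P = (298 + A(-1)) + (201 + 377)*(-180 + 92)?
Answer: 14723280/4463 ≈ 3299.0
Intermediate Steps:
r(s) = 8 + s (r(s) = 8 - s*(-1) = 8 - (-1)*s = 8 + s)
P = -50567 (P = (298 - 1) + (201 + 377)*(-180 + 92) = 297 + 578*(-88) = 297 - 50864 = -50567)
3299 - (r(43) - 1778)/(P + 1474) = 3299 - ((8 + 43) - 1778)/(-50567 + 1474) = 3299 - (51 - 1778)/(-49093) = 3299 - (-1727)*(-1)/49093 = 3299 - 1*157/4463 = 3299 - 157/4463 = 14723280/4463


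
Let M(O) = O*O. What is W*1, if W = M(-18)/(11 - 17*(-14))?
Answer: 108/83 ≈ 1.3012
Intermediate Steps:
M(O) = O**2
W = 108/83 (W = (-18)**2/(11 - 17*(-14)) = 324/(11 + 238) = 324/249 = 324*(1/249) = 108/83 ≈ 1.3012)
W*1 = (108/83)*1 = 108/83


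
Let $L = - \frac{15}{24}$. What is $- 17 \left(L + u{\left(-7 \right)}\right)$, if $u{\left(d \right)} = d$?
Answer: $\frac{1037}{8} \approx 129.63$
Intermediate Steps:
$L = - \frac{5}{8}$ ($L = \left(-15\right) \frac{1}{24} = - \frac{5}{8} \approx -0.625$)
$- 17 \left(L + u{\left(-7 \right)}\right) = - 17 \left(- \frac{5}{8} - 7\right) = \left(-17\right) \left(- \frac{61}{8}\right) = \frac{1037}{8}$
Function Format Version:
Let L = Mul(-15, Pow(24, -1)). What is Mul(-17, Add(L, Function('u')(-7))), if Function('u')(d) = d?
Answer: Rational(1037, 8) ≈ 129.63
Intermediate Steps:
L = Rational(-5, 8) (L = Mul(-15, Rational(1, 24)) = Rational(-5, 8) ≈ -0.62500)
Mul(-17, Add(L, Function('u')(-7))) = Mul(-17, Add(Rational(-5, 8), -7)) = Mul(-17, Rational(-61, 8)) = Rational(1037, 8)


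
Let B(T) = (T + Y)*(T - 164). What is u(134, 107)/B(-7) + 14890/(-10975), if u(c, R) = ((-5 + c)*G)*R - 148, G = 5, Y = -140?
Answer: 76305079/55175715 ≈ 1.3829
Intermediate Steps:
B(T) = (-164 + T)*(-140 + T) (B(T) = (T - 140)*(T - 164) = (-140 + T)*(-164 + T) = (-164 + T)*(-140 + T))
u(c, R) = -148 + R*(-25 + 5*c) (u(c, R) = ((-5 + c)*5)*R - 148 = (-25 + 5*c)*R - 148 = R*(-25 + 5*c) - 148 = -148 + R*(-25 + 5*c))
u(134, 107)/B(-7) + 14890/(-10975) = (-148 - 25*107 + 5*107*134)/(22960 + (-7)² - 304*(-7)) + 14890/(-10975) = (-148 - 2675 + 71690)/(22960 + 49 + 2128) + 14890*(-1/10975) = 68867/25137 - 2978/2195 = 76305079/55175715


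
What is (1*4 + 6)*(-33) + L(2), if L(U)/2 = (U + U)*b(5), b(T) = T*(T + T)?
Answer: 70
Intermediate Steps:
b(T) = 2*T**2 (b(T) = T*(2*T) = 2*T**2)
L(U) = 200*U (L(U) = 2*((U + U)*(2*5**2)) = 2*((2*U)*(2*25)) = 2*((2*U)*50) = 2*(100*U) = 200*U)
(1*4 + 6)*(-33) + L(2) = (1*4 + 6)*(-33) + 200*2 = (4 + 6)*(-33) + 400 = 10*(-33) + 400 = -330 + 400 = 70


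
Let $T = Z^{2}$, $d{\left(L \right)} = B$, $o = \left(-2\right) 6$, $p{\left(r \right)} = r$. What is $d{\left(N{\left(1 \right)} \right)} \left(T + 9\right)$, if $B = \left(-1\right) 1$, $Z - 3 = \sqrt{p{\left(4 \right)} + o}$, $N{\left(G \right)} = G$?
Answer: $-10 - 12 i \sqrt{2} \approx -10.0 - 16.971 i$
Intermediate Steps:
$o = -12$
$Z = 3 + 2 i \sqrt{2}$ ($Z = 3 + \sqrt{4 - 12} = 3 + \sqrt{-8} = 3 + 2 i \sqrt{2} \approx 3.0 + 2.8284 i$)
$B = -1$
$d{\left(L \right)} = -1$
$T = \left(3 + 2 i \sqrt{2}\right)^{2} \approx 1.0 + 16.971 i$
$d{\left(N{\left(1 \right)} \right)} \left(T + 9\right) = - (\left(1 + 12 i \sqrt{2}\right) + 9) = - (10 + 12 i \sqrt{2}) = -10 - 12 i \sqrt{2}$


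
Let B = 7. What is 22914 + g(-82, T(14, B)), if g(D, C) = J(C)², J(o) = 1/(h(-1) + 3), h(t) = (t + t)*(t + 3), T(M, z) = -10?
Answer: 22915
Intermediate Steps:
h(t) = 2*t*(3 + t) (h(t) = (2*t)*(3 + t) = 2*t*(3 + t))
J(o) = -1 (J(o) = 1/(2*(-1)*(3 - 1) + 3) = 1/(2*(-1)*2 + 3) = 1/(-4 + 3) = 1/(-1) = -1)
g(D, C) = 1 (g(D, C) = (-1)² = 1)
22914 + g(-82, T(14, B)) = 22914 + 1 = 22915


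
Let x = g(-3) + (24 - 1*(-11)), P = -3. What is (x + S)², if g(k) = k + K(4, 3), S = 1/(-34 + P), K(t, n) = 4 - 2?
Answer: 1580049/1369 ≈ 1154.2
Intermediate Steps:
K(t, n) = 2
S = -1/37 (S = 1/(-34 - 3) = 1/(-37) = -1/37 ≈ -0.027027)
g(k) = 2 + k (g(k) = k + 2 = 2 + k)
x = 34 (x = (2 - 3) + (24 - 1*(-11)) = -1 + (24 + 11) = -1 + 35 = 34)
(x + S)² = (34 - 1/37)² = (1257/37)² = 1580049/1369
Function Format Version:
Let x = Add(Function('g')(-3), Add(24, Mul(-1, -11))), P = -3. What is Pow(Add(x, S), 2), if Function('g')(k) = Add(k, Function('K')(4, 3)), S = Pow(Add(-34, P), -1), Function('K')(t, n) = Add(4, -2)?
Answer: Rational(1580049, 1369) ≈ 1154.2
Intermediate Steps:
Function('K')(t, n) = 2
S = Rational(-1, 37) (S = Pow(Add(-34, -3), -1) = Pow(-37, -1) = Rational(-1, 37) ≈ -0.027027)
Function('g')(k) = Add(2, k) (Function('g')(k) = Add(k, 2) = Add(2, k))
x = 34 (x = Add(Add(2, -3), Add(24, Mul(-1, -11))) = Add(-1, Add(24, 11)) = Add(-1, 35) = 34)
Pow(Add(x, S), 2) = Pow(Add(34, Rational(-1, 37)), 2) = Pow(Rational(1257, 37), 2) = Rational(1580049, 1369)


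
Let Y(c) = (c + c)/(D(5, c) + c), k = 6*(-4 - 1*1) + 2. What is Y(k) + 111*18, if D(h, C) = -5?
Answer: 65990/33 ≈ 1999.7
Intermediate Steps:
k = -28 (k = 6*(-4 - 1) + 2 = 6*(-5) + 2 = -30 + 2 = -28)
Y(c) = 2*c/(-5 + c) (Y(c) = (c + c)/(-5 + c) = (2*c)/(-5 + c) = 2*c/(-5 + c))
Y(k) + 111*18 = 2*(-28)/(-5 - 28) + 111*18 = 2*(-28)/(-33) + 1998 = 2*(-28)*(-1/33) + 1998 = 56/33 + 1998 = 65990/33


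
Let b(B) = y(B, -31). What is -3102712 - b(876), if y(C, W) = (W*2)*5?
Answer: -3102402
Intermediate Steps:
y(C, W) = 10*W (y(C, W) = (2*W)*5 = 10*W)
b(B) = -310 (b(B) = 10*(-31) = -310)
-3102712 - b(876) = -3102712 - 1*(-310) = -3102712 + 310 = -3102402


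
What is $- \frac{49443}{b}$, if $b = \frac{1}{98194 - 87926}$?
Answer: $-507680724$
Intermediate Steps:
$b = \frac{1}{10268} \approx 9.739 \cdot 10^{-5}$
$- \frac{49443}{b} = - 49443 \frac{1}{\frac{1}{10268}} = \left(-49443\right) 10268 = -507680724$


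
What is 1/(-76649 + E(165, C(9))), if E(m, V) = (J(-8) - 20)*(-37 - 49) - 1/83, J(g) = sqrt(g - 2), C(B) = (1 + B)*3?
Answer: -129046491/9669453456526 + 296227*I*sqrt(10)/19338906913052 ≈ -1.3346e-5 + 4.8439e-8*I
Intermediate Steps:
C(B) = 3 + 3*B
J(g) = sqrt(-2 + g)
E(m, V) = 142759/83 - 86*I*sqrt(10) (E(m, V) = (sqrt(-2 - 8) - 20)*(-37 - 49) - 1/83 = (sqrt(-10) - 20)*(-86) - 1*1/83 = (I*sqrt(10) - 20)*(-86) - 1/83 = (-20 + I*sqrt(10))*(-86) - 1/83 = (1720 - 86*I*sqrt(10)) - 1/83 = 142759/83 - 86*I*sqrt(10))
1/(-76649 + E(165, C(9))) = 1/(-76649 + (142759/83 - 86*I*sqrt(10))) = 1/(-6219108/83 - 86*I*sqrt(10))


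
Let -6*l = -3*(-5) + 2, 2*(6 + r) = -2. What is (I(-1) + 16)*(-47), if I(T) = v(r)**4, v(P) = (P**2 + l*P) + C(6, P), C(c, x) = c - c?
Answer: -1367408811359/1296 ≈ -1.0551e+9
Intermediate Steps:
r = -7 (r = -6 + (1/2)*(-2) = -6 - 1 = -7)
C(c, x) = 0
l = -17/6 (l = -(-3*(-5) + 2)/6 = -(15 + 2)/6 = -1/6*17 = -17/6 ≈ -2.8333)
v(P) = P**2 - 17*P/6 (v(P) = (P**2 - 17*P/6) + 0 = P**2 - 17*P/6)
I(T) = 29093783761/1296 (I(T) = ((1/6)*(-7)*(-17 + 6*(-7)))**4 = ((1/6)*(-7)*(-17 - 42))**4 = ((1/6)*(-7)*(-59))**4 = (413/6)**4 = 29093783761/1296)
(I(-1) + 16)*(-47) = (29093783761/1296 + 16)*(-47) = (29093804497/1296)*(-47) = -1367408811359/1296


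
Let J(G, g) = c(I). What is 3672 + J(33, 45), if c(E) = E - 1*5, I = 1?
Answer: 3668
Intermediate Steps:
c(E) = -5 + E (c(E) = E - 5 = -5 + E)
J(G, g) = -4 (J(G, g) = -5 + 1 = -4)
3672 + J(33, 45) = 3672 - 4 = 3668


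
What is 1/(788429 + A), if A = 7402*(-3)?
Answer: 1/766223 ≈ 1.3051e-6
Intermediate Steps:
A = -22206
1/(788429 + A) = 1/(788429 - 22206) = 1/766223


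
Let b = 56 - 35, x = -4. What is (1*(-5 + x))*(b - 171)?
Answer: 1350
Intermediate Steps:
b = 21
(1*(-5 + x))*(b - 171) = (1*(-5 - 4))*(21 - 171) = (1*(-9))*(-150) = -9*(-150) = 1350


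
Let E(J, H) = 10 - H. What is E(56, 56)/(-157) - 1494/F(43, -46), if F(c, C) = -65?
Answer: 237548/10205 ≈ 23.278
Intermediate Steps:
E(56, 56)/(-157) - 1494/F(43, -46) = (10 - 1*56)/(-157) - 1494/(-65) = (10 - 56)*(-1/157) - 1494*(-1/65) = -46*(-1/157) + 1494/65 = 46/157 + 1494/65 = 237548/10205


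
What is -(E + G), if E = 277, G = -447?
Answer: 170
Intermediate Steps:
-(E + G) = -(277 - 447) = -1*(-170) = 170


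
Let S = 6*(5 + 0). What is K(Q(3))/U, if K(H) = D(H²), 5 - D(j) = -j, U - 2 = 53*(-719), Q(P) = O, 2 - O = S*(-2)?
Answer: -3849/38105 ≈ -0.10101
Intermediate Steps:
S = 30 (S = 6*5 = 30)
O = 62 (O = 2 - 30*(-2) = 2 - 1*(-60) = 2 + 60 = 62)
Q(P) = 62
U = -38105 (U = 2 + 53*(-719) = 2 - 38107 = -38105)
D(j) = 5 + j (D(j) = 5 - (-1)*j = 5 + j)
K(H) = 5 + H²
K(Q(3))/U = (5 + 62²)/(-38105) = (5 + 3844)*(-1/38105) = 3849*(-1/38105) = -3849/38105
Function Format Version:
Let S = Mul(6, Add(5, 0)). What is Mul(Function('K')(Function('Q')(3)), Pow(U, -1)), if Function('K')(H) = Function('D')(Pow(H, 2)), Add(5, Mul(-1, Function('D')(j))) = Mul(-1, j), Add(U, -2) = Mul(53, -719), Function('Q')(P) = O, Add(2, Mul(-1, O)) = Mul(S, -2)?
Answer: Rational(-3849, 38105) ≈ -0.10101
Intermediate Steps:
S = 30 (S = Mul(6, 5) = 30)
O = 62 (O = Add(2, Mul(-1, Mul(30, -2))) = Add(2, Mul(-1, -60)) = Add(2, 60) = 62)
Function('Q')(P) = 62
U = -38105 (U = Add(2, Mul(53, -719)) = Add(2, -38107) = -38105)
Function('D')(j) = Add(5, j) (Function('D')(j) = Add(5, Mul(-1, Mul(-1, j))) = Add(5, j))
Function('K')(H) = Add(5, Pow(H, 2))
Mul(Function('K')(Function('Q')(3)), Pow(U, -1)) = Mul(Add(5, Pow(62, 2)), Pow(-38105, -1)) = Mul(Add(5, 3844), Rational(-1, 38105)) = Mul(3849, Rational(-1, 38105)) = Rational(-3849, 38105)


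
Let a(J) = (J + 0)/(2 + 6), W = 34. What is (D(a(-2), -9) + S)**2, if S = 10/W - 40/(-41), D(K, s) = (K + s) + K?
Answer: 131629729/1943236 ≈ 67.737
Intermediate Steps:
a(J) = J/8
D(K, s) = s + 2*K
S = 885/697 (S = 10/34 - 40/(-41) = 10*(1/34) - 40*(-1/41) = 5/17 + 40/41 = 885/697 ≈ 1.2697)
(D(a(-2), -9) + S)**2 = ((-9 + 2*((1/8)*(-2))) + 885/697)**2 = ((-9 + 2*(-1/4)) + 885/697)**2 = ((-9 - 1/2) + 885/697)**2 = (-19/2 + 885/697)**2 = (-11473/1394)**2 = 131629729/1943236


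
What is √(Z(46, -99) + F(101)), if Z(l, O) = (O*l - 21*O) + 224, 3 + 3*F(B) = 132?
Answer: 4*I*√138 ≈ 46.989*I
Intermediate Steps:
F(B) = 43 (F(B) = -1 + (⅓)*132 = -1 + 44 = 43)
Z(l, O) = 224 - 21*O + O*l (Z(l, O) = (-21*O + O*l) + 224 = 224 - 21*O + O*l)
√(Z(46, -99) + F(101)) = √((224 - 21*(-99) - 99*46) + 43) = √((224 + 2079 - 4554) + 43) = √(-2251 + 43) = √(-2208) = 4*I*√138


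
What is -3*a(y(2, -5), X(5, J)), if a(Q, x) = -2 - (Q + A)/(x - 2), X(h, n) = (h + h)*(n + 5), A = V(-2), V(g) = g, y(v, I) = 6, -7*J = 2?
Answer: 495/79 ≈ 6.2658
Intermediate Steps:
J = -2/7 (J = -⅐*2 = -2/7 ≈ -0.28571)
A = -2
X(h, n) = 2*h*(5 + n) (X(h, n) = (2*h)*(5 + n) = 2*h*(5 + n))
a(Q, x) = -2 - (-2 + Q)/(-2 + x) (a(Q, x) = -2 - (Q - 2)/(x - 2) = -2 - (-2 + Q)/(-2 + x))
-3*a(y(2, -5), X(5, J)) = -3*(6 - 1*6 - 4*5*(5 - 2/7))/(-2 + 2*5*(5 - 2/7)) = -3*(6 - 6 - 4*5*33/7)/(-2 + 2*5*(33/7)) = -3*(6 - 6 - 2*330/7)/(-2 + 330/7) = -3*(6 - 6 - 660/7)/316/7 = -21*(-660)/(316*7) = -3*(-165/79) = 495/79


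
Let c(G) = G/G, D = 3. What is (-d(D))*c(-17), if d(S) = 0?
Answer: 0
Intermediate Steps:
c(G) = 1
(-d(D))*c(-17) = -1*0*1 = 0*1 = 0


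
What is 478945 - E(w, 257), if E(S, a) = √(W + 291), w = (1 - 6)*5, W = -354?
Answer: 478945 - 3*I*√7 ≈ 4.7895e+5 - 7.9373*I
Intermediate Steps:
w = -25 (w = -5*5 = -25)
E(S, a) = 3*I*√7 (E(S, a) = √(-354 + 291) = √(-63) = 3*I*√7)
478945 - E(w, 257) = 478945 - 3*I*√7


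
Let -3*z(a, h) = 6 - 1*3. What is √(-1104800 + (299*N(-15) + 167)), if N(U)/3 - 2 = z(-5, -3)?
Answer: 2*I*√275934 ≈ 1050.6*I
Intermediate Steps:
z(a, h) = -1 (z(a, h) = -(6 - 1*3)/3 = -(6 - 3)/3 = -⅓*3 = -1)
N(U) = 3 (N(U) = 6 + 3*(-1) = 6 - 3 = 3)
√(-1104800 + (299*N(-15) + 167)) = √(-1104800 + (299*3 + 167)) = √(-1104800 + (897 + 167)) = √(-1104800 + 1064) = √(-1103736) = 2*I*√275934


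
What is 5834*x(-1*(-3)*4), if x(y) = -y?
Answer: -70008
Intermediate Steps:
5834*x(-1*(-3)*4) = 5834*(-(-1*(-3))*4) = 5834*(-3*4) = 5834*(-1*12) = 5834*(-12) = -70008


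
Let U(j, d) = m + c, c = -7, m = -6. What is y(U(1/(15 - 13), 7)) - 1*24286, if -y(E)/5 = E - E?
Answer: -24286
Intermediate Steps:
U(j, d) = -13 (U(j, d) = -6 - 7 = -13)
y(E) = 0 (y(E) = -5*(E - E) = -5*0 = 0)
y(U(1/(15 - 13), 7)) - 1*24286 = 0 - 1*24286 = 0 - 24286 = -24286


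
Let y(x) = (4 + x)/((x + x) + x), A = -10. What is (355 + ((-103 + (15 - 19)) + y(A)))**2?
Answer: 1540081/25 ≈ 61603.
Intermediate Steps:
y(x) = (4 + x)/(3*x) (y(x) = (4 + x)/(2*x + x) = (4 + x)/((3*x)) = (4 + x)*(1/(3*x)) = (4 + x)/(3*x))
(355 + ((-103 + (15 - 19)) + y(A)))**2 = (355 + ((-103 + (15 - 19)) + (1/3)*(4 - 10)/(-10)))**2 = (355 + ((-103 - 4) + (1/3)*(-1/10)*(-6)))**2 = (355 + (-107 + 1/5))**2 = (355 - 534/5)**2 = (1241/5)**2 = 1540081/25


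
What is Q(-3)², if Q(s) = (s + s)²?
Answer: 1296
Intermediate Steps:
Q(s) = 4*s² (Q(s) = (2*s)² = 4*s²)
Q(-3)² = (4*(-3)²)² = (4*9)² = 36² = 1296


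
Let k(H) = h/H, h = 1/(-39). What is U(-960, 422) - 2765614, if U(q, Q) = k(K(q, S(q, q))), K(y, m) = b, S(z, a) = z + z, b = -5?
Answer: -539294729/195 ≈ -2.7656e+6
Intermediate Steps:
S(z, a) = 2*z
h = -1/39 ≈ -0.025641
K(y, m) = -5
k(H) = -1/(39*H)
U(q, Q) = 1/195 (U(q, Q) = -1/39/(-5) = -1/39*(-⅕) = 1/195)
U(-960, 422) - 2765614 = 1/195 - 2765614 = -539294729/195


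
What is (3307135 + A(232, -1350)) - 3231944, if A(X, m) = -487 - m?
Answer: 76054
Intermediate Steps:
(3307135 + A(232, -1350)) - 3231944 = (3307135 + (-487 - 1*(-1350))) - 3231944 = (3307135 + (-487 + 1350)) - 3231944 = (3307135 + 863) - 3231944 = 3307998 - 3231944 = 76054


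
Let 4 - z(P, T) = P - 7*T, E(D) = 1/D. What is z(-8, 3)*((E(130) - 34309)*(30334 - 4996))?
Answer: -1864694075013/65 ≈ -2.8688e+10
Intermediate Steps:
z(P, T) = 4 - P + 7*T (z(P, T) = 4 - (P - 7*T) = 4 + (-P + 7*T) = 4 - P + 7*T)
z(-8, 3)*((E(130) - 34309)*(30334 - 4996)) = (4 - 1*(-8) + 7*3)*((1/130 - 34309)*(30334 - 4996)) = (4 + 8 + 21)*((1/130 - 34309)*25338) = 33*(-4460169/130*25338) = 33*(-56505881061/65) = -1864694075013/65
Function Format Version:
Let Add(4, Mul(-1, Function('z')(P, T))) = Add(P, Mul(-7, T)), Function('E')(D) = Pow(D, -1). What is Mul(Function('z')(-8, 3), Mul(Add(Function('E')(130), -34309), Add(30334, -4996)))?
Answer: Rational(-1864694075013, 65) ≈ -2.8688e+10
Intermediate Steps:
Function('z')(P, T) = Add(4, Mul(-1, P), Mul(7, T)) (Function('z')(P, T) = Add(4, Mul(-1, Add(P, Mul(-7, T)))) = Add(4, Add(Mul(-1, P), Mul(7, T))) = Add(4, Mul(-1, P), Mul(7, T)))
Mul(Function('z')(-8, 3), Mul(Add(Function('E')(130), -34309), Add(30334, -4996))) = Mul(Add(4, Mul(-1, -8), Mul(7, 3)), Mul(Add(Pow(130, -1), -34309), Add(30334, -4996))) = Mul(Add(4, 8, 21), Mul(Add(Rational(1, 130), -34309), 25338)) = Mul(33, Mul(Rational(-4460169, 130), 25338)) = Mul(33, Rational(-56505881061, 65)) = Rational(-1864694075013, 65)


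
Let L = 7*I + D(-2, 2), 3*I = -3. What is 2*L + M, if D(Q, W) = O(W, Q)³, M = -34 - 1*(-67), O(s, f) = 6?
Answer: 451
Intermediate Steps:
I = -1 (I = (⅓)*(-3) = -1)
M = 33 (M = -34 + 67 = 33)
D(Q, W) = 216 (D(Q, W) = 6³ = 216)
L = 209 (L = 7*(-1) + 216 = -7 + 216 = 209)
2*L + M = 2*209 + 33 = 418 + 33 = 451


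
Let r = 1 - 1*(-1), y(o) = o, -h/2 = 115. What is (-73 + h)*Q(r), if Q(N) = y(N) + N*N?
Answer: -1818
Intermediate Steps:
h = -230 (h = -2*115 = -230)
r = 2 (r = 1 + 1 = 2)
Q(N) = N + N**2 (Q(N) = N + N*N = N + N**2)
(-73 + h)*Q(r) = (-73 - 230)*(2*(1 + 2)) = -606*3 = -303*6 = -1818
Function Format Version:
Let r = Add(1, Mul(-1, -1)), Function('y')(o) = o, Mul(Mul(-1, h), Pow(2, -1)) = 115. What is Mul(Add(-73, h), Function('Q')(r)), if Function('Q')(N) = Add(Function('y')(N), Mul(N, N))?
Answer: -1818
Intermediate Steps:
h = -230 (h = Mul(-2, 115) = -230)
r = 2 (r = Add(1, 1) = 2)
Function('Q')(N) = Add(N, Pow(N, 2)) (Function('Q')(N) = Add(N, Mul(N, N)) = Add(N, Pow(N, 2)))
Mul(Add(-73, h), Function('Q')(r)) = Mul(Add(-73, -230), Mul(2, Add(1, 2))) = Mul(-303, Mul(2, 3)) = Mul(-303, 6) = -1818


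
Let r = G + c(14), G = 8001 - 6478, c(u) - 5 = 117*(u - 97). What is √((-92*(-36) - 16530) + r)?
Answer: I*√21401 ≈ 146.29*I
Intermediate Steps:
c(u) = -11344 + 117*u (c(u) = 5 + 117*(u - 97) = 5 + 117*(-97 + u) = 5 + (-11349 + 117*u) = -11344 + 117*u)
G = 1523
r = -8183 (r = 1523 + (-11344 + 117*14) = 1523 + (-11344 + 1638) = 1523 - 9706 = -8183)
√((-92*(-36) - 16530) + r) = √((-92*(-36) - 16530) - 8183) = √((3312 - 16530) - 8183) = √(-13218 - 8183) = √(-21401) = I*√21401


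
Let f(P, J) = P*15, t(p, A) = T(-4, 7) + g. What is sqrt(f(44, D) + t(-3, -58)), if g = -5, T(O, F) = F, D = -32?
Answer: sqrt(662) ≈ 25.729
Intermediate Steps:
t(p, A) = 2 (t(p, A) = 7 - 5 = 2)
f(P, J) = 15*P
sqrt(f(44, D) + t(-3, -58)) = sqrt(15*44 + 2) = sqrt(660 + 2) = sqrt(662)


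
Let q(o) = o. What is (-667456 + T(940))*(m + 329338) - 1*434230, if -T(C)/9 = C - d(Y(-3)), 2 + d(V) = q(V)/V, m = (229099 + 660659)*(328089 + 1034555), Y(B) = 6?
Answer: -819507509355962480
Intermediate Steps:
m = 1212423400152 (m = 889758*1362644 = 1212423400152)
d(V) = -1 (d(V) = -2 + V/V = -2 + 1 = -1)
T(C) = -9 - 9*C (T(C) = -9*(C - 1*(-1)) = -9*(C + 1) = -9*(1 + C) = -9 - 9*C)
(-667456 + T(940))*(m + 329338) - 1*434230 = (-667456 + (-9 - 9*940))*(1212423400152 + 329338) - 1*434230 = (-667456 + (-9 - 8460))*1212423729490 - 434230 = (-667456 - 8469)*1212423729490 - 434230 = -675925*1212423729490 - 434230 = -819507509355528250 - 434230 = -819507509355962480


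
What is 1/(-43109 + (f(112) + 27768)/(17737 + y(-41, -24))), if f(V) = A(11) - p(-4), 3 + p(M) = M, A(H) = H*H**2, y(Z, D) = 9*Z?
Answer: -8684/374344003 ≈ -2.3198e-5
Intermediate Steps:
A(H) = H**3
p(M) = -3 + M
f(V) = 1338 (f(V) = 11**3 - (-3 - 4) = 1331 - 1*(-7) = 1331 + 7 = 1338)
1/(-43109 + (f(112) + 27768)/(17737 + y(-41, -24))) = 1/(-43109 + (1338 + 27768)/(17737 + 9*(-41))) = 1/(-43109 + 29106/(17737 - 369)) = 1/(-43109 + 29106/17368) = 1/(-43109 + 29106*(1/17368)) = 1/(-43109 + 14553/8684) = 1/(-374344003/8684) = -8684/374344003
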